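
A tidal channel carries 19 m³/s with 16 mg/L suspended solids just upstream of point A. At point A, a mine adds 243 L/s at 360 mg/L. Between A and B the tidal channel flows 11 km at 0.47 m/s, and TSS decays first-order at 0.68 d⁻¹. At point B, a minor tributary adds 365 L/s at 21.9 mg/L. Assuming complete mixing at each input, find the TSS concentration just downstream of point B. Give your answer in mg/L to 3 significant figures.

243 L/s = 0.243 m³/s.
After input A: C = (19·16 + 0.243·360) / 19.24 = 20.34 mg/L.
Over the 11 km reach to input B (t = 2.34e+04 s = 0.2709 d), decay gives C = 20.34·exp(−0.68·0.2709) = 16.92 mg/L.
365 L/s = 0.365 m³/s.
After input B: C = (19.24·16.92 + 0.365·21.9) / 19.61 = 17.01 mg/L.

17.0 mg/L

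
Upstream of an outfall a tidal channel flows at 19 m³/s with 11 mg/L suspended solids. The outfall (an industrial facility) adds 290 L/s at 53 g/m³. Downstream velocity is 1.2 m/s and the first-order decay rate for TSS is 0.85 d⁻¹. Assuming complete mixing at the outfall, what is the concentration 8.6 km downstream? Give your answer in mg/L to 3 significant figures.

290 L/s = 0.29 m³/s.
After complete mixing, C₀ = (0.29·53 + 19·11) / 19.29 = 11.63 mg/L.
Travel time t = 8600 m / 1.2 m/s = 7167 s = 0.08295 d.
C = 11.63·exp(−0.85·0.08295) = 11.63·0.9319 = 10.84 mg/L.

10.8 mg/L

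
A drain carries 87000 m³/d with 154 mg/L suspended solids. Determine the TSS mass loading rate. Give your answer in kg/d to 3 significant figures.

87000 m³/d = 1.007 m³/s.
Mass flux = Q·C = 1.007 m³/s × 154 g/m³ = 155.1 g/s.
= 155.1 g/s × 86.4 = 1.34e+04 kg/d.

13400 kg/d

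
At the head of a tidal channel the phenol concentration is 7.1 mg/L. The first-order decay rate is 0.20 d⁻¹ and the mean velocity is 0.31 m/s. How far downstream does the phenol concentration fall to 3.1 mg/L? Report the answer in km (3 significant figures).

111 km

From C = C₀·e^(−kt), t = ln(C₀/C)/k = ln(7.1/3.1)/0.20 = 0.8287/0.20 = 4.143 d.
Distance = v·t = 0.31 m/s × 3.58e+05 s = 1.11e+05 m = 111 km.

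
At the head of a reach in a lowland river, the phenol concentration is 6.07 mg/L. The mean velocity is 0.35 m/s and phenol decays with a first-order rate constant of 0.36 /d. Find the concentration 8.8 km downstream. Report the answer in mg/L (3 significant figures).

5.47 mg/L

Travel time t = 8.8 km / 0.35 m/s = 8800/0.35 = 2.514e+04 s = 0.291 d.
First-order decay: C = 6.07·exp(−0.36·0.291) = 6.07·0.9005 = 5.466 mg/L.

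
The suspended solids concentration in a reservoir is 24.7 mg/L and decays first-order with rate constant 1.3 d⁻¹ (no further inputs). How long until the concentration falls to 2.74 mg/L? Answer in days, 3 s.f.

t = ln(C₀/C)/k = ln(24.7/2.74)/1.3 = 2.199/1.3 = 1.691 d.

1.69 d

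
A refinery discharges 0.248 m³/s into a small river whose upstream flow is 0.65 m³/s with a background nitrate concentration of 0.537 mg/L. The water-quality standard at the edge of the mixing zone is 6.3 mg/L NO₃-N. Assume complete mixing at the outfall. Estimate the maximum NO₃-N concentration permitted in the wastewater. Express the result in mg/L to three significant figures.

Mass balance: 6.3·0.898 = 0.248·Cₑ + 0.65·0.537.
Cₑ = (5.657 − 0.3491) / 0.248 = 21.4 mg/L.

21.4 mg/L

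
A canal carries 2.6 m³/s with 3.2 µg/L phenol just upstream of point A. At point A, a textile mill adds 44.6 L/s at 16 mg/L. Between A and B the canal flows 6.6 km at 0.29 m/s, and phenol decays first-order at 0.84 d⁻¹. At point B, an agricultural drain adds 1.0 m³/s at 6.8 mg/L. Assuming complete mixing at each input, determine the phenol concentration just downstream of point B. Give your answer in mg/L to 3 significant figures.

2.02 mg/L

3.2 µg/L = 0.0032 mg/L.
44.6 L/s = 0.0446 m³/s.
After input A: C = (2.6·0.0032 + 0.0446·16) / 2.645 = 0.273 mg/L.
Over the 6.6 km reach to input B (t = 2.276e+04 s = 0.2634 d), decay gives C = 0.273·exp(−0.84·0.2634) = 0.2188 mg/L.
After input B: C = (2.645·0.2188 + 1·6.8) / 3.645 = 2.025 mg/L.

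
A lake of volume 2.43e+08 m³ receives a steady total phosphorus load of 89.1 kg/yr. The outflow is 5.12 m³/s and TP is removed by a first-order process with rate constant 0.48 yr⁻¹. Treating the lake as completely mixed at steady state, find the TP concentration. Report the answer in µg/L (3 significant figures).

0.320 µg/L

Outflow Q = 5.12 m³/s × 3.156e+07 s/yr = 1.616e+08 m³/yr.
Steady-state CSTR mass balance: W = Q·C + k·V·C, so C = W/(Q + kV).
Q + kV = 1.616e+08 + 0.48·2.43e+08 = 2.782e+08 m³/yr.
C = 89.1/2.782e+08 = 3.203e-07 kg/m³ = 0.0003203 mg/L = 0.3203 µg/L.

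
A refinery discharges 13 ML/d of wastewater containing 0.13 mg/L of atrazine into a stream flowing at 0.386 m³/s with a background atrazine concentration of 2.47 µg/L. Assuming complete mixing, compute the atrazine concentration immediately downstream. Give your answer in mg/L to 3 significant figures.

0.0382 mg/L

13 ML/d = 0.1505 m³/s.
2.47 µg/L = 0.00247 mg/L.
Conservation of mass across the mixing zone: C = (0.1505·0.13 + 0.386·0.00247) / (0.1505 + 0.386) = 0.02051/0.5365 = 0.03824 mg/L.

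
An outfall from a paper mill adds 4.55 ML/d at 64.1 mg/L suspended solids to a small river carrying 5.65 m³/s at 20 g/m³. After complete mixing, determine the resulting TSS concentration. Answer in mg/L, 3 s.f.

20.4 mg/L

4.55 ML/d = 0.05266 m³/s.
Flow-weighted mixing gives C = (0.05266·64.1 + 5.65·20) / (0.05266 + 5.65) = 116.4/5.703 = 20.41 mg/L.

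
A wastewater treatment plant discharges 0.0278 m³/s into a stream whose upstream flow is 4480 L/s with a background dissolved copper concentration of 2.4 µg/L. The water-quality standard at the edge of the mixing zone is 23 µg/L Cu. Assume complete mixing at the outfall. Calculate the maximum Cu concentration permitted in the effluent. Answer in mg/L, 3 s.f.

3.34 mg/L

4480 L/s = 4.48 m³/s.
2.4 µg/L = 0.0024 mg/L.
23 µg/L = 0.023 mg/L.
Mass balance: 0.023·4.508 = 0.0278·Cₑ + 4.48·0.0024.
Cₑ = (0.1037 − 0.01075) / 0.0278 = 3.343 mg/L.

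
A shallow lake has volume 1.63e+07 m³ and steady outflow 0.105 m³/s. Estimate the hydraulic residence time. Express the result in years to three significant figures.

Q = 0.105 m³/s × 3.156e+07 s/yr = 3.314e+06 m³/yr.
Hydraulic residence time τ = V/Q = 1.63e+07/3.314e+06 = 4.919 yr.

4.92 yr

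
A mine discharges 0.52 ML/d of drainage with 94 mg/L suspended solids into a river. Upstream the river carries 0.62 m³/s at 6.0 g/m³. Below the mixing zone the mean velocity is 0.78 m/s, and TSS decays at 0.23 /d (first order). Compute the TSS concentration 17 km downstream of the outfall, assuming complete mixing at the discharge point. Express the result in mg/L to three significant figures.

0.52 ML/d = 0.006019 m³/s.
After complete mixing, C₀ = (0.006019·94 + 0.62·6) / 0.626 = 6.846 mg/L.
Travel time t = 1.7e+04 m / 0.78 m/s = 2.179e+04 s = 0.2523 d.
C = 6.846·exp(−0.23·0.2523) = 6.846·0.9436 = 6.46 mg/L.

6.46 mg/L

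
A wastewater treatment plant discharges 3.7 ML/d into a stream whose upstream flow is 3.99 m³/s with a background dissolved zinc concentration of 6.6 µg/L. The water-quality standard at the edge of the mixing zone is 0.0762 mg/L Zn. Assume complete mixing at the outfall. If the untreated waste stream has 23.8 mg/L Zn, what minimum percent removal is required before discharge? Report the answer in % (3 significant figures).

3.7 ML/d = 0.04282 m³/s.
6.6 µg/L = 0.0066 mg/L.
Mass balance: 0.0762·4.033 = 0.04282·Cₑ + 3.99·0.0066.
Cₑ = (0.3073 − 0.02633) / 0.04282 = 6.561 mg/L.
Required removal = 1 − 6.561/23.8 = 72.43 %.

72.4 %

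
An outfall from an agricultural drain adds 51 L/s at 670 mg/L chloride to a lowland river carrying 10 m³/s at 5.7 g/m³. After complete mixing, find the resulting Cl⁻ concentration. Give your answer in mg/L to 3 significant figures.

51 L/s = 0.051 m³/s.
Conservation of mass across the mixing zone: C = (0.051·670 + 10·5.7) / (0.051 + 10) = 91.17/10.05 = 9.071 mg/L.

9.07 mg/L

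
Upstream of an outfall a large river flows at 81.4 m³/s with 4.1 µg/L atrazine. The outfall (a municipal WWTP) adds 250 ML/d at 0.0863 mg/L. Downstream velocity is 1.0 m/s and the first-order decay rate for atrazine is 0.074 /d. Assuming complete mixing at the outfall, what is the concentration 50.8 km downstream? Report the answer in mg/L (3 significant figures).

250 ML/d = 2.894 m³/s.
4.1 µg/L = 0.0041 mg/L.
After complete mixing, C₀ = (2.894·0.0863 + 81.4·0.0041) / 84.29 = 0.006922 mg/L.
Travel time t = 5.08e+04 m / 1.0 m/s = 5.08e+04 s = 0.588 d.
C = 0.006922·exp(−0.074·0.588) = 0.006922·0.9574 = 0.006627 mg/L.

0.00663 mg/L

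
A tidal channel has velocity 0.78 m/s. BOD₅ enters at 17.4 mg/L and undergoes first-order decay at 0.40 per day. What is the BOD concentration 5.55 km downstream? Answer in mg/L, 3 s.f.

16.8 mg/L

Travel time t = 5.55 km / 0.78 m/s = 5550/0.78 = 7115 s = 0.08235 d.
First-order decay: C = 17.4·exp(−0.40·0.08235) = 17.4·0.9676 = 16.84 mg/L.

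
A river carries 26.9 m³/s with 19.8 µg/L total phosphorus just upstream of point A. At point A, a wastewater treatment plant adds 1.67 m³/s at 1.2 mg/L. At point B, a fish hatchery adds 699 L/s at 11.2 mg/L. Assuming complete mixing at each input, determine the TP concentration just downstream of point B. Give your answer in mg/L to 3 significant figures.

19.8 µg/L = 0.0198 mg/L.
After input A: C = (26.9·0.0198 + 1.67·1.2) / 28.57 = 0.08879 mg/L.
699 L/s = 0.699 m³/s.
After input B: C = (28.57·0.08879 + 0.699·11.2) / 29.27 = 0.3541 mg/L.

0.354 mg/L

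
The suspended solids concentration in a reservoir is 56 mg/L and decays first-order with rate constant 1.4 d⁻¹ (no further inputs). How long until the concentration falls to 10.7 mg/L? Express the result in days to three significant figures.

t = ln(C₀/C)/k = ln(56/10.7)/1.4 = 1.655/1.4 = 1.182 d.

1.18 d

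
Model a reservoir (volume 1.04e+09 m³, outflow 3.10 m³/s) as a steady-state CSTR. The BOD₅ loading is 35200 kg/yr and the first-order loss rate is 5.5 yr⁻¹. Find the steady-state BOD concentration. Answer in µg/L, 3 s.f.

Outflow Q = 3.10 m³/s × 3.156e+07 s/yr = 9.783e+07 m³/yr.
Steady-state CSTR mass balance: W = Q·C + k·V·C, so C = W/(Q + kV).
Q + kV = 9.783e+07 + 5.5·1.04e+09 = 5.818e+09 m³/yr.
C = 35200/5.818e+09 = 6.05e-06 kg/m³ = 0.00605 mg/L = 6.05 µg/L.

6.05 µg/L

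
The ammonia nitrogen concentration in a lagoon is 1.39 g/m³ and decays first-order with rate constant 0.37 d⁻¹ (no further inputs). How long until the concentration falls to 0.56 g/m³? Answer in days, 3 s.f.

2.46 d

t = ln(C₀/C)/k = ln(1.39/0.56)/0.37 = 0.9091/0.37 = 2.457 d.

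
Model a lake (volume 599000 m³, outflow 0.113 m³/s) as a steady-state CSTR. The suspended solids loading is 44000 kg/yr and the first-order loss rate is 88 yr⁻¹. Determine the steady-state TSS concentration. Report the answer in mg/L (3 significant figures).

Outflow Q = 0.113 m³/s × 3.156e+07 s/yr = 3.566e+06 m³/yr.
Steady-state CSTR mass balance: W = Q·C + k·V·C, so C = W/(Q + kV).
Q + kV = 3.566e+06 + 88·599000 = 5.628e+07 m³/yr.
C = 44000/5.628e+07 = 0.0007818 kg/m³ = 0.7818 mg/L.

0.782 mg/L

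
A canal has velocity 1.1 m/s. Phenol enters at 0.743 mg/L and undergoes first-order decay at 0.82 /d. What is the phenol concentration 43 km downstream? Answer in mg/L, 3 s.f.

Travel time t = 43 km / 1.1 m/s = 4.3e+04/1.1 = 3.909e+04 s = 0.4524 d.
First-order decay: C = 0.743·exp(−0.82·0.4524) = 0.743·0.69 = 0.5127 mg/L.

0.513 mg/L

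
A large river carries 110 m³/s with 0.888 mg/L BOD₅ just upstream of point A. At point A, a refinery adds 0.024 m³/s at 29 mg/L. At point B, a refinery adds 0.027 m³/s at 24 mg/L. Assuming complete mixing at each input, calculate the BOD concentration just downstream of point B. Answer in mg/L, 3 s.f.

0.900 mg/L

After input A: C = (110·0.888 + 0.024·29) / 110 = 0.8941 mg/L.
After input B: C = (110·0.8941 + 0.027·24) / 110.1 = 0.8998 mg/L.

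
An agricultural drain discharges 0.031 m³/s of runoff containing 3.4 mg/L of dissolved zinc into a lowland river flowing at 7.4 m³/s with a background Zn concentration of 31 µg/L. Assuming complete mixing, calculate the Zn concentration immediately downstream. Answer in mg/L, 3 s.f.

31 µg/L = 0.031 mg/L.
Flow-weighted mixing gives C = (0.031·3.4 + 7.4·0.031) / (0.031 + 7.4) = 0.3348/7.431 = 0.04505 mg/L.

0.0451 mg/L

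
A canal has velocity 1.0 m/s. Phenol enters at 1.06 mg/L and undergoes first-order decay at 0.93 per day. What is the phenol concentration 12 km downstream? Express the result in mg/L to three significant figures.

Travel time t = 12 km / 1.0 m/s = 1.2e+04/1.0 = 1.2e+04 s = 0.1389 d.
First-order decay: C = 1.06·exp(−0.93·0.1389) = 1.06·0.8788 = 0.9316 mg/L.

0.932 mg/L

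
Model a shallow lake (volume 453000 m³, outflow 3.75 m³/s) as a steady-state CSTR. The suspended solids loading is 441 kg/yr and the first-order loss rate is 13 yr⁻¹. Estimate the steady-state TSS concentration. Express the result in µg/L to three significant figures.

Outflow Q = 3.75 m³/s × 3.156e+07 s/yr = 1.183e+08 m³/yr.
Steady-state CSTR mass balance: W = Q·C + k·V·C, so C = W/(Q + kV).
Q + kV = 1.183e+08 + 13·453000 = 1.242e+08 m³/yr.
C = 441/1.242e+08 = 3.55e-06 kg/m³ = 0.00355 mg/L = 3.55 µg/L.

3.55 µg/L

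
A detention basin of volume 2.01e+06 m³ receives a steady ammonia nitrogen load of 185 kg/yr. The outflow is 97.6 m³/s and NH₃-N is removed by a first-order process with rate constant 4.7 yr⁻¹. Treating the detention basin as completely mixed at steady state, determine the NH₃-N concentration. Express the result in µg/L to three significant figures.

0.0599 µg/L

Outflow Q = 97.6 m³/s × 3.156e+07 s/yr = 3.08e+09 m³/yr.
Steady-state CSTR mass balance: W = Q·C + k·V·C, so C = W/(Q + kV).
Q + kV = 3.08e+09 + 4.7·2.01e+06 = 3.089e+09 m³/yr.
C = 185/3.089e+09 = 5.988e-08 kg/m³ = 5.988e-05 mg/L = 0.05988 µg/L.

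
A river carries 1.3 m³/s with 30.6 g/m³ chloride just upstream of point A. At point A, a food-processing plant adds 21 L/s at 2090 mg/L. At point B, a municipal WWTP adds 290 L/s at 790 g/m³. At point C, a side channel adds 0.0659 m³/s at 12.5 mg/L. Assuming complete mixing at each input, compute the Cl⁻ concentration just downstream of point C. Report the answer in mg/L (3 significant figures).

21 L/s = 0.021 m³/s.
After input A: C = (1.3·30.6 + 0.021·2090) / 1.321 = 63.34 mg/L.
290 L/s = 0.29 m³/s.
After input B: C = (1.321·63.34 + 0.29·790) / 1.611 = 194.1 mg/L.
After input C: C = (1.611·194.1 + 0.0659·12.5) / 1.677 = 187 mg/L.

187 mg/L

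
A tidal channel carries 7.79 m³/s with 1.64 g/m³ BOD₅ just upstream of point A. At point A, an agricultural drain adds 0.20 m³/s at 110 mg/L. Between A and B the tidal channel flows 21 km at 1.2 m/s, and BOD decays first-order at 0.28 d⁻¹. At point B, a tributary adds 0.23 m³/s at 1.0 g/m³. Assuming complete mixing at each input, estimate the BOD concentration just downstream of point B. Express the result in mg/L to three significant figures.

After input A: C = (7.79·1.64 + 0.2·110) / 7.99 = 4.352 mg/L.
Over the 21 km reach to input B (t = 1.75e+04 s = 0.2025 d), decay gives C = 4.352·exp(−0.28·0.2025) = 4.112 mg/L.
After input B: C = (7.99·4.112 + 0.23·1) / 8.22 = 4.025 mg/L.

4.03 mg/L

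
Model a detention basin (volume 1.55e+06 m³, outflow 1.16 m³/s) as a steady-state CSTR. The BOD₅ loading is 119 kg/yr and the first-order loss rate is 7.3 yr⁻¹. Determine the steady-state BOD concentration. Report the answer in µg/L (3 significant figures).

2.48 µg/L

Outflow Q = 1.16 m³/s × 3.156e+07 s/yr = 3.661e+07 m³/yr.
Steady-state CSTR mass balance: W = Q·C + k·V·C, so C = W/(Q + kV).
Q + kV = 3.661e+07 + 7.3·1.55e+06 = 4.792e+07 m³/yr.
C = 119/4.792e+07 = 2.483e-06 kg/m³ = 0.002483 mg/L = 2.483 µg/L.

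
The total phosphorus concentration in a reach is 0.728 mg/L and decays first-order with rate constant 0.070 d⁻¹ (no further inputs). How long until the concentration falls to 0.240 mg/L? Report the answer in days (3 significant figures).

t = ln(C₀/C)/k = ln(0.728/0.240)/0.070 = 1.11/0.070 = 15.85 d.

15.9 d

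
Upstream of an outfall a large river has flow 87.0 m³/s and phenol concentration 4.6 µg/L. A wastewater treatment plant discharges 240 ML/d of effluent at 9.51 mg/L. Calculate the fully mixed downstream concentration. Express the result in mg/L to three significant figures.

240 ML/d = 2.778 m³/s.
4.6 µg/L = 0.0046 mg/L.
Flow-weighted mixing gives C = (2.778·9.51 + 87·0.0046) / (2.778 + 87) = 26.82/89.78 = 0.2987 mg/L.

0.299 mg/L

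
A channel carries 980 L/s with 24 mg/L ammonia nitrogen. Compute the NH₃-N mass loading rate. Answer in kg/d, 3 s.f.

2030 kg/d

980 L/s = 0.98 m³/s.
Mass flux = Q·C = 0.98 m³/s × 24 g/m³ = 23.52 g/s.
= 23.52 g/s × 86.4 = 2032 kg/d.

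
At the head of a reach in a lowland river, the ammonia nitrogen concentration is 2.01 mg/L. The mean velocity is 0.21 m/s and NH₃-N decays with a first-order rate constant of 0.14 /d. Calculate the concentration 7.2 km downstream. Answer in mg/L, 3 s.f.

Travel time t = 7.2 km / 0.21 m/s = 7200/0.21 = 3.429e+04 s = 0.3968 d.
First-order decay: C = 2.01·exp(−0.14·0.3968) = 2.01·0.946 = 1.901 mg/L.

1.90 mg/L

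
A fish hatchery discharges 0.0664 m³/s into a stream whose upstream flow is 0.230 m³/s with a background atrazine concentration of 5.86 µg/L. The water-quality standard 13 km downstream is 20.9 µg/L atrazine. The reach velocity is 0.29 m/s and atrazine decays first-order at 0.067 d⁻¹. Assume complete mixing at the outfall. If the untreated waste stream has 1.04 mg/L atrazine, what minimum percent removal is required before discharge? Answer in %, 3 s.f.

92.7 %

5.86 µg/L = 0.00586 mg/L.
20.9 µg/L = 0.0209 mg/L.
Travel time to the compliance point: t = 1.3e+04/0.29 = 4.483e+04 s = 0.5188 d; decay factor exp(−0.067·0.5188) = 0.9658.
So the concentration just after mixing may be at most 0.0209/0.9658 = 0.02164 mg/L.
Mass balance: 0.02164·0.2964 = 0.0664·Cₑ + 0.23·0.00586.
Cₑ = (0.006414 − 0.001348) / 0.0664 = 0.0763 mg/L.
Required removal = 1 − 0.0763/1.04 = 92.66 %.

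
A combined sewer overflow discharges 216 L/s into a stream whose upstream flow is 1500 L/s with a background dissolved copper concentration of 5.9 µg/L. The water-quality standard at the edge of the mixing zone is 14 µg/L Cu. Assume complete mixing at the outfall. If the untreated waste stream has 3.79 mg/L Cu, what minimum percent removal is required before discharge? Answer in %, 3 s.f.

98.1 %

216 L/s = 0.216 m³/s.
1500 L/s = 1.5 m³/s.
5.9 µg/L = 0.0059 mg/L.
14 µg/L = 0.014 mg/L.
Mass balance: 0.014·1.716 = 0.216·Cₑ + 1.5·0.0059.
Cₑ = (0.02402 − 0.00885) / 0.216 = 0.07025 mg/L.
Required removal = 1 − 0.07025/3.79 = 98.15 %.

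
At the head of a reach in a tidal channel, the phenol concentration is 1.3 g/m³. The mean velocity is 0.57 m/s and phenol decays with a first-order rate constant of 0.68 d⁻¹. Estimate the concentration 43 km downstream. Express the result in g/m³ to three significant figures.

0.718 g/m³

Travel time t = 43 km / 0.57 m/s = 4.3e+04/0.57 = 7.544e+04 s = 0.8731 d.
First-order decay: C = 1.3·exp(−0.68·0.8731) = 1.3·0.5523 = 0.7179 g/m³.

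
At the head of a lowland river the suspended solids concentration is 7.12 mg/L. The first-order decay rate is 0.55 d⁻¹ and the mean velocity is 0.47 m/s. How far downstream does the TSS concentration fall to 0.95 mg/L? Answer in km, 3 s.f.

From C = C₀·e^(−kt), t = ln(C₀/C)/k = ln(7.12/0.95)/0.55 = 2.014/0.55 = 3.662 d.
Distance = v·t = 0.47 m/s × 3.164e+05 s = 1.487e+05 m = 148.7 km.

149 km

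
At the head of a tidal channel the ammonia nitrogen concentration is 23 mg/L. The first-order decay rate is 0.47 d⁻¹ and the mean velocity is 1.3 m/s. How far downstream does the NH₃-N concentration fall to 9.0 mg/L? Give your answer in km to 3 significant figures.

224 km

From C = C₀·e^(−kt), t = ln(C₀/C)/k = ln(23/9.0)/0.47 = 0.9383/0.47 = 1.996 d.
Distance = v·t = 1.3 m/s × 1.725e+05 s = 2.242e+05 m = 224.2 km.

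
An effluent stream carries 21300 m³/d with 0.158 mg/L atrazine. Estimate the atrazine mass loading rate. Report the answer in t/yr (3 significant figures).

1.23 t/yr

21300 m³/d = 0.2465 m³/s.
Mass flux = Q·C = 0.2465 m³/s × 0.158 g/m³ = 0.03895 g/s.
= 0.03895 g/s × 31.56 = 1.229 t/yr.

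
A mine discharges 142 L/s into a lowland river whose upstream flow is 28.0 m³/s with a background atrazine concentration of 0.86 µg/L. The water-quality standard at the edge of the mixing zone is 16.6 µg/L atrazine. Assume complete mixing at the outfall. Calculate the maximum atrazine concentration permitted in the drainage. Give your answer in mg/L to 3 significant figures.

142 L/s = 0.142 m³/s.
0.86 µg/L = 0.00086 mg/L.
16.6 µg/L = 0.0166 mg/L.
Mass balance: 0.0166·28.14 = 0.142·Cₑ + 28·0.00086.
Cₑ = (0.4672 − 0.02408) / 0.142 = 3.12 mg/L.

3.12 mg/L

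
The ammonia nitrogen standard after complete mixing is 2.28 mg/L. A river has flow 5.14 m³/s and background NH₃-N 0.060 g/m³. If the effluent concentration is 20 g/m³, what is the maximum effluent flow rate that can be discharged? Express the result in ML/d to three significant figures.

55.6 ML/d

Mass balance at complete mixing: C_std·(Q_w + Q_r) = Q_w·C_e + Q_r·C_b.
Rearranging, Q_w = Q_r·(C_std − C_b)/(C_e − C_std) = 5.14·(2.28 − 0.06) / (20 − 2.28) = 0.644 m³/s.
= 55.64 ML/d.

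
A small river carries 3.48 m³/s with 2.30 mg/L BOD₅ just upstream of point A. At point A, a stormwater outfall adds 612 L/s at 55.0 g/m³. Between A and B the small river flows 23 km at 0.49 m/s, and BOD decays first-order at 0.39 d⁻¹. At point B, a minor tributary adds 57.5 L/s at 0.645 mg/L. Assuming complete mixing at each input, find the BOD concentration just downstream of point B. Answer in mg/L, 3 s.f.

8.13 mg/L

612 L/s = 0.612 m³/s.
After input A: C = (3.48·2.3 + 0.612·55) / 4.092 = 10.18 mg/L.
Over the 23 km reach to input B (t = 4.694e+04 s = 0.5433 d), decay gives C = 10.18·exp(−0.39·0.5433) = 8.238 mg/L.
57.5 L/s = 0.0575 m³/s.
After input B: C = (4.092·8.238 + 0.0575·0.645) / 4.149 = 8.133 mg/L.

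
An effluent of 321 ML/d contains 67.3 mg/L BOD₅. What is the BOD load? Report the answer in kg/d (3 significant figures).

321 ML/d = 3.715 m³/s.
Mass flux = Q·C = 3.715 m³/s × 67.3 g/m³ = 250 g/s.
= 250 g/s × 86.4 = 2.16e+04 kg/d.

21600 kg/d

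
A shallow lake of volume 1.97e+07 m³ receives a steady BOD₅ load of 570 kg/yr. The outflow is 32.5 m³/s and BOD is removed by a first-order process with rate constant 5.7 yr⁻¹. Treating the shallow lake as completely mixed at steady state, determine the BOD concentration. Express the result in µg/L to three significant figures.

0.501 µg/L

Outflow Q = 32.5 m³/s × 3.156e+07 s/yr = 1.026e+09 m³/yr.
Steady-state CSTR mass balance: W = Q·C + k·V·C, so C = W/(Q + kV).
Q + kV = 1.026e+09 + 5.7·1.97e+07 = 1.138e+09 m³/yr.
C = 570/1.138e+09 = 5.009e-07 kg/m³ = 0.0005009 mg/L = 0.5009 µg/L.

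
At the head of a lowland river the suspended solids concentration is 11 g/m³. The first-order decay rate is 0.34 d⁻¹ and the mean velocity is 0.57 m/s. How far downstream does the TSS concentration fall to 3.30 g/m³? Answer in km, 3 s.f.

174 km

From C = C₀·e^(−kt), t = ln(C₀/C)/k = ln(11/3.30)/0.34 = 1.204/0.34 = 3.541 d.
Distance = v·t = 0.57 m/s × 3.06e+05 s = 1.744e+05 m = 174.4 km.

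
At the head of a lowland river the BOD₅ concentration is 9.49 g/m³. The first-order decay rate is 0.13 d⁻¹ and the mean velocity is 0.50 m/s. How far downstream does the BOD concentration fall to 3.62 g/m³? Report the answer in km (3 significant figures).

320 km

From C = C₀·e^(−kt), t = ln(C₀/C)/k = ln(9.49/3.62)/0.13 = 0.9638/0.13 = 7.414 d.
Distance = v·t = 0.50 m/s × 6.405e+05 s = 3.203e+05 m = 320.3 km.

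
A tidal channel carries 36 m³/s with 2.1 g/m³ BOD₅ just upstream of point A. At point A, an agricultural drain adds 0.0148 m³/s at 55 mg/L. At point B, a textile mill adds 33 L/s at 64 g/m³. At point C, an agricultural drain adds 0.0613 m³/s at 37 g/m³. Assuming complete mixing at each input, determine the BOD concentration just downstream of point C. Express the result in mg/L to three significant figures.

2.24 mg/L

After input A: C = (36·2.1 + 0.0148·55) / 36.01 = 2.122 mg/L.
33 L/s = 0.033 m³/s.
After input B: C = (36.01·2.122 + 0.033·64) / 36.05 = 2.178 mg/L.
After input C: C = (36.05·2.178 + 0.0613·37) / 36.11 = 2.237 mg/L.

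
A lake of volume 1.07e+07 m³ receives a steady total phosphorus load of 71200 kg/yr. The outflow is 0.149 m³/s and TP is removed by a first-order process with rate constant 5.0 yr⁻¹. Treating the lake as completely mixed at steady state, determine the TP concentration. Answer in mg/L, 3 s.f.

1.22 mg/L

Outflow Q = 0.149 m³/s × 3.156e+07 s/yr = 4.702e+06 m³/yr.
Steady-state CSTR mass balance: W = Q·C + k·V·C, so C = W/(Q + kV).
Q + kV = 4.702e+06 + 5.0·1.07e+07 = 5.82e+07 m³/yr.
C = 71200/5.82e+07 = 0.001223 kg/m³ = 1.223 mg/L.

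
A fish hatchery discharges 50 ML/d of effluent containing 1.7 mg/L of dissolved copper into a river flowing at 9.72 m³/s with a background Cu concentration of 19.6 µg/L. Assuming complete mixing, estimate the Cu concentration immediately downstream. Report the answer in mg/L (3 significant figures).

0.114 mg/L

50 ML/d = 0.5787 m³/s.
19.6 µg/L = 0.0196 mg/L.
Flow-weighted mixing gives C = (0.5787·1.7 + 9.72·0.0196) / (0.5787 + 9.72) = 1.174/10.3 = 0.114 mg/L.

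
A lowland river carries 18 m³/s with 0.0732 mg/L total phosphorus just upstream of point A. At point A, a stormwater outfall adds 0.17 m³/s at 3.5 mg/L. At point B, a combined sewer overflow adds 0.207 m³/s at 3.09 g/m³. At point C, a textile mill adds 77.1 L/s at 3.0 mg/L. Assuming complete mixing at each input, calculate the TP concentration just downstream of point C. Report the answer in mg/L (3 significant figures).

0.151 mg/L

After input A: C = (18·0.0732 + 0.17·3.5) / 18.17 = 0.1053 mg/L.
After input B: C = (18.17·0.1053 + 0.207·3.09) / 18.38 = 0.1389 mg/L.
77.1 L/s = 0.0771 m³/s.
After input C: C = (18.38·0.1389 + 0.0771·3) / 18.45 = 0.1508 mg/L.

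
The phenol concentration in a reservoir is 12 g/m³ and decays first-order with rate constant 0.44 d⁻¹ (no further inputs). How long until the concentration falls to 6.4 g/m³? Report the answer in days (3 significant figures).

t = ln(C₀/C)/k = ln(12/6.4)/0.44 = 0.6286/0.44 = 1.429 d.

1.43 d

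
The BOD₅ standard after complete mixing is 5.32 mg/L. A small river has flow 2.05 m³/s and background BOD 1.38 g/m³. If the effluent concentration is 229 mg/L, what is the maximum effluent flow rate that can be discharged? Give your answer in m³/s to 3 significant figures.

0.0361 m³/s

Mass balance at complete mixing: C_std·(Q_w + Q_r) = Q_w·C_e + Q_r·C_b.
Rearranging, Q_w = Q_r·(C_std − C_b)/(C_e − C_std) = 2.05·(5.32 − 1.38) / (229 − 5.32) = 0.03611 m³/s.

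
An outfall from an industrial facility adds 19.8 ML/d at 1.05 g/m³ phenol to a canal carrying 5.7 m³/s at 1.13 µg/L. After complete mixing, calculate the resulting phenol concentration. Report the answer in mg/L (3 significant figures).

0.0417 mg/L

19.8 ML/d = 0.2292 m³/s.
1.13 µg/L = 0.00113 mg/L.
Conservation of mass across the mixing zone: C = (0.2292·1.05 + 5.7·0.00113) / (0.2292 + 5.7) = 0.2471/5.929 = 0.04167 mg/L.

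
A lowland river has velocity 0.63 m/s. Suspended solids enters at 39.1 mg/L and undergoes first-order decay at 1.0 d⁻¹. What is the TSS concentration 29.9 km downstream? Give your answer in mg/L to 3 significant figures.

22.6 mg/L

Travel time t = 29.9 km / 0.63 m/s = 2.99e+04/0.63 = 4.746e+04 s = 0.5493 d.
First-order decay: C = 39.1·exp(−1.0·0.5493) = 39.1·0.5773 = 22.57 mg/L.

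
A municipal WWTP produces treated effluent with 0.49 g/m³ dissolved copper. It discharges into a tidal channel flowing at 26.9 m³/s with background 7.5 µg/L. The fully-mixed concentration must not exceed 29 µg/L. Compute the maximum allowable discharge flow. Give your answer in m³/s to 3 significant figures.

1.25 m³/s

7.5 µg/L = 0.0075 mg/L.
29 µg/L = 0.029 mg/L.
Mass balance at complete mixing: C_std·(Q_w + Q_r) = Q_w·C_e + Q_r·C_b.
Rearranging, Q_w = Q_r·(C_std − C_b)/(C_e − C_std) = 26.9·(0.029 − 0.0075) / (0.49 − 0.029) = 1.255 m³/s.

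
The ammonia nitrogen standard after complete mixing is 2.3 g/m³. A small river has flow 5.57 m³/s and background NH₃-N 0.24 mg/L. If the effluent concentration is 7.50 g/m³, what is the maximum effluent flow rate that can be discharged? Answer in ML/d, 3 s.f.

191 ML/d

Mass balance at complete mixing: C_std·(Q_w + Q_r) = Q_w·C_e + Q_r·C_b.
Rearranging, Q_w = Q_r·(C_std − C_b)/(C_e − C_std) = 5.57·(2.3 − 0.24) / (7.5 − 2.3) = 2.207 m³/s.
= 190.6 ML/d.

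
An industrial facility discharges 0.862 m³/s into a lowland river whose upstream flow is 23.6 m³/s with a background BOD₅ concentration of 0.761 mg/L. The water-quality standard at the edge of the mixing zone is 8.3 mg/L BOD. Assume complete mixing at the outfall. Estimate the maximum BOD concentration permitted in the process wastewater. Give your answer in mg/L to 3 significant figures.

Mass balance: 8.3·24.46 = 0.862·Cₑ + 23.6·0.761.
Cₑ = (203 − 17.96) / 0.862 = 214.7 mg/L.

215 mg/L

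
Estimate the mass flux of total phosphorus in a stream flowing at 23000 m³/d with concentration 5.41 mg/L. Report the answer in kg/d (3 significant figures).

23000 m³/d = 0.2662 m³/s.
Mass flux = Q·C = 0.2662 m³/s × 5.41 g/m³ = 1.44 g/s.
= 1.44 g/s × 86.4 = 124.4 kg/d.

124 kg/d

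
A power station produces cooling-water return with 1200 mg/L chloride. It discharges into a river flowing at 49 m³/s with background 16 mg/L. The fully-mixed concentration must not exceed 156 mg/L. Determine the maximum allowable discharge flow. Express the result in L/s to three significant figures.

Mass balance at complete mixing: C_std·(Q_w + Q_r) = Q_w·C_e + Q_r·C_b.
Rearranging, Q_w = Q_r·(C_std − C_b)/(C_e − C_std) = 49·(156 − 16) / (1200 − 156) = 6.571 m³/s.
= 6571 L/s.

6570 L/s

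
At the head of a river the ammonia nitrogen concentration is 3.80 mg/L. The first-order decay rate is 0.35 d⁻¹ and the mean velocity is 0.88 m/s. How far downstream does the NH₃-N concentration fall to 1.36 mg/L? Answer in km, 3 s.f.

223 km

From C = C₀·e^(−kt), t = ln(C₀/C)/k = ln(3.80/1.36)/0.35 = 1.028/0.35 = 2.936 d.
Distance = v·t = 0.88 m/s × 2.536e+05 s = 2.232e+05 m = 223.2 km.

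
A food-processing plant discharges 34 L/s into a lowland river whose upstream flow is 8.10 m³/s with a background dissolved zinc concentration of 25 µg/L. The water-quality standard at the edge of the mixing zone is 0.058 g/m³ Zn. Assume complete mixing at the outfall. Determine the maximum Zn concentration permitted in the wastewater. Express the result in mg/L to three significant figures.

34 L/s = 0.034 m³/s.
25 µg/L = 0.025 mg/L.
Mass balance: 0.058·8.134 = 0.034·Cₑ + 8.1·0.025.
Cₑ = (0.4718 − 0.2025) / 0.034 = 7.92 mg/L.

7.92 mg/L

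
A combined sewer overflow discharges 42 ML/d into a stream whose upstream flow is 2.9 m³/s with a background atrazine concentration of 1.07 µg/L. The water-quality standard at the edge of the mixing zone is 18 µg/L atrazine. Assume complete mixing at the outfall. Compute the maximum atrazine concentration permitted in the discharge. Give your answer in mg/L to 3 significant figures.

0.119 mg/L

42 ML/d = 0.4861 m³/s.
1.07 µg/L = 0.00107 mg/L.
18 µg/L = 0.018 mg/L.
Mass balance: 0.018·3.386 = 0.4861·Cₑ + 2.9·0.00107.
Cₑ = (0.06095 − 0.003103) / 0.4861 = 0.119 mg/L.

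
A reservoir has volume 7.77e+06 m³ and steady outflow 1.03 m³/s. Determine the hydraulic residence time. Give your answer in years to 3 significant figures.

0.239 yr

Q = 1.03 m³/s × 3.156e+07 s/yr = 3.25e+07 m³/yr.
Hydraulic residence time τ = V/Q = 7.77e+06/3.25e+07 = 0.239 yr.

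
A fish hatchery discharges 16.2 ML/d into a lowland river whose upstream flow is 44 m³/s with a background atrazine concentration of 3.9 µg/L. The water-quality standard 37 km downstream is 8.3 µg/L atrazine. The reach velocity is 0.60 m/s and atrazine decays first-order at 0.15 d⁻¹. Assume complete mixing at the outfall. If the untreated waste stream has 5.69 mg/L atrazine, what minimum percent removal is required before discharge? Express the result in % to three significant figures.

16.2 ML/d = 0.1875 m³/s.
3.9 µg/L = 0.0039 mg/L.
8.3 µg/L = 0.0083 mg/L.
Travel time to the compliance point: t = 3.7e+04/0.60 = 6.167e+04 s = 0.7137 d; decay factor exp(−0.15·0.7137) = 0.8985.
So the concentration just after mixing may be at most 0.0083/0.8985 = 0.009238 mg/L.
Mass balance: 0.009238·44.19 = 0.1875·Cₑ + 44·0.0039.
Cₑ = (0.4082 − 0.1716) / 0.1875 = 1.262 mg/L.
Required removal = 1 − 1.262/5.69 = 77.82 %.

77.8 %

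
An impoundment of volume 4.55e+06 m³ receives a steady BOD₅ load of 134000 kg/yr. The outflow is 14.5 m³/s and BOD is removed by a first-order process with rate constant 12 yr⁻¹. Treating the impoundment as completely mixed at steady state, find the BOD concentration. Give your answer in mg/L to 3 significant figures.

0.262 mg/L

Outflow Q = 14.5 m³/s × 3.156e+07 s/yr = 4.576e+08 m³/yr.
Steady-state CSTR mass balance: W = Q·C + k·V·C, so C = W/(Q + kV).
Q + kV = 4.576e+08 + 12·4.55e+06 = 5.122e+08 m³/yr.
C = 134000/5.122e+08 = 0.0002616 kg/m³ = 0.2616 mg/L.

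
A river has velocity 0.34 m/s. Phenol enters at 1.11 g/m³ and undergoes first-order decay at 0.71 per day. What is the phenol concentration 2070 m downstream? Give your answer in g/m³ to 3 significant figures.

Travel time t = 2070 m / 0.34 m/s = 2070/0.34 = 6088 s = 0.07047 d.
First-order decay: C = 1.11·exp(−0.71·0.07047) = 1.11·0.9512 = 1.056 g/m³.

1.06 g/m³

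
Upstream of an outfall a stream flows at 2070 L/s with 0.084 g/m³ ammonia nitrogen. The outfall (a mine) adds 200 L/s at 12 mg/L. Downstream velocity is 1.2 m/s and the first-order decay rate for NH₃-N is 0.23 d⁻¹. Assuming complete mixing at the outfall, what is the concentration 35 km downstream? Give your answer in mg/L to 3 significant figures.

200 L/s = 0.2 m³/s.
2070 L/s = 2.07 m³/s.
After complete mixing, C₀ = (0.2·12 + 2.07·0.084) / 2.27 = 1.134 mg/L.
Travel time t = 3.5e+04 m / 1.2 m/s = 2.917e+04 s = 0.3376 d.
C = 1.134·exp(−0.23·0.3376) = 1.134·0.9253 = 1.049 mg/L.

1.05 mg/L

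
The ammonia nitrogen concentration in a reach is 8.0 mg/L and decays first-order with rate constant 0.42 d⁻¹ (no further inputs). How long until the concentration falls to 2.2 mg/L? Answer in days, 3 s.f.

3.07 d

t = ln(C₀/C)/k = ln(8.0/2.2)/0.42 = 1.291/0.42 = 3.074 d.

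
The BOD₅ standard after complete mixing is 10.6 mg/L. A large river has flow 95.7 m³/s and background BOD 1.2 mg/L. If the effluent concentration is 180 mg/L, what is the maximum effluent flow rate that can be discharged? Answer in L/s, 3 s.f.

5310 L/s

Mass balance at complete mixing: C_std·(Q_w + Q_r) = Q_w·C_e + Q_r·C_b.
Rearranging, Q_w = Q_r·(C_std − C_b)/(C_e − C_std) = 95.7·(10.6 − 1.2) / (180 − 10.6) = 5.31 m³/s.
= 5310 L/s.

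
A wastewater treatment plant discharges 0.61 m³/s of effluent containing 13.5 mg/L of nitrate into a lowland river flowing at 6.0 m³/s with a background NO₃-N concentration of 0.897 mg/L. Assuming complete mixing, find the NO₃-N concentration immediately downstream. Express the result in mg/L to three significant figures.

2.06 mg/L

By mass balance at complete mixing, C = (0.61·13.5 + 6·0.897) / (0.61 + 6) = 13.62/6.61 = 2.06 mg/L.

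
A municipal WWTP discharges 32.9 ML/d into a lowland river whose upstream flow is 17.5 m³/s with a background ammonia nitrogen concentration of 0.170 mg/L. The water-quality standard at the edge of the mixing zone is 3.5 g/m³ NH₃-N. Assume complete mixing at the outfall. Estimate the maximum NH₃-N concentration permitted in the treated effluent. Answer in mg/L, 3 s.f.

32.9 ML/d = 0.3808 m³/s.
Mass balance: 3.5·17.88 = 0.3808·Cₑ + 17.5·0.17.
Cₑ = (62.58 − 2.975) / 0.3808 = 156.5 mg/L.

157 mg/L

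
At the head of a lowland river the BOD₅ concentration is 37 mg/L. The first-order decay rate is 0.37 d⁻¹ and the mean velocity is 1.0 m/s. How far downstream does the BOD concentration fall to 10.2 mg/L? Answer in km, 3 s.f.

301 km

From C = C₀·e^(−kt), t = ln(C₀/C)/k = ln(37/10.2)/0.37 = 1.289/0.37 = 3.483 d.
Distance = v·t = 1.0 m/s × 3.009e+05 s = 3.009e+05 m = 300.9 km.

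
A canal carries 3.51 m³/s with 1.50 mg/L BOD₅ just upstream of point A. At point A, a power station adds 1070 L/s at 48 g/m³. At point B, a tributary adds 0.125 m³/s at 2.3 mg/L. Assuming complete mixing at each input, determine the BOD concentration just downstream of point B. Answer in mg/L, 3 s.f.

12.1 mg/L

1070 L/s = 1.07 m³/s.
After input A: C = (3.51·1.5 + 1.07·48) / 4.58 = 12.36 mg/L.
After input B: C = (4.58·12.36 + 0.125·2.3) / 4.705 = 12.1 mg/L.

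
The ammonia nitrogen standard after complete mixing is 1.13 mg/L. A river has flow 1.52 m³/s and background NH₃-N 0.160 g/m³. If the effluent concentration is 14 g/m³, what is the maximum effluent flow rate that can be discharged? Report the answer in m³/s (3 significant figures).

Mass balance at complete mixing: C_std·(Q_w + Q_r) = Q_w·C_e + Q_r·C_b.
Rearranging, Q_w = Q_r·(C_std − C_b)/(C_e − C_std) = 1.52·(1.13 − 0.16) / (14 − 1.13) = 0.1146 m³/s.

0.115 m³/s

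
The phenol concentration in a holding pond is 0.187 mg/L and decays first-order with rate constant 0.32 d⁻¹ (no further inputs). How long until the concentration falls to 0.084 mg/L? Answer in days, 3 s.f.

t = ln(C₀/C)/k = ln(0.187/0.084)/0.32 = 0.8003/0.32 = 2.501 d.

2.50 d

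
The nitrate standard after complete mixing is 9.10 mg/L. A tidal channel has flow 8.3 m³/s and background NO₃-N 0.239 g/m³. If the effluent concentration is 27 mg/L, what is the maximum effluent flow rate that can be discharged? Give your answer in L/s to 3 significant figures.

4110 L/s

Mass balance at complete mixing: C_std·(Q_w + Q_r) = Q_w·C_e + Q_r·C_b.
Rearranging, Q_w = Q_r·(C_std − C_b)/(C_e − C_std) = 8.3·(9.1 − 0.239) / (27 − 9.1) = 4.109 m³/s.
= 4109 L/s.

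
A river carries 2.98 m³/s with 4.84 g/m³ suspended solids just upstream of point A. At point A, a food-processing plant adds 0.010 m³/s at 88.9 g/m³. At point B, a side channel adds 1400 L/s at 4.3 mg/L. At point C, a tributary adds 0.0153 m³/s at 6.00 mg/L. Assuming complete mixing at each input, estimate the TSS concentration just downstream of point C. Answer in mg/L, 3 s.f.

4.86 mg/L

After input A: C = (2.98·4.84 + 0.01·88.9) / 2.99 = 5.121 mg/L.
1400 L/s = 1.4 m³/s.
After input B: C = (2.99·5.121 + 1.4·4.3) / 4.39 = 4.859 mg/L.
After input C: C = (4.39·4.859 + 0.0153·6) / 4.405 = 4.863 mg/L.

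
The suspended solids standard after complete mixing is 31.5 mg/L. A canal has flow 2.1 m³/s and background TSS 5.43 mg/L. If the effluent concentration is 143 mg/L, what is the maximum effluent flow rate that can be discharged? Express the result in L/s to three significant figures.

Mass balance at complete mixing: C_std·(Q_w + Q_r) = Q_w·C_e + Q_r·C_b.
Rearranging, Q_w = Q_r·(C_std − C_b)/(C_e − C_std) = 2.1·(31.5 − 5.43) / (143 − 31.5) = 0.491 m³/s.
= 491 L/s.

491 L/s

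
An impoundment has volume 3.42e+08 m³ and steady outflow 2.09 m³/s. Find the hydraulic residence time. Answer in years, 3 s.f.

5.19 yr

Q = 2.09 m³/s × 3.156e+07 s/yr = 6.596e+07 m³/yr.
Hydraulic residence time τ = V/Q = 3.42e+08/6.596e+07 = 5.185 yr.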